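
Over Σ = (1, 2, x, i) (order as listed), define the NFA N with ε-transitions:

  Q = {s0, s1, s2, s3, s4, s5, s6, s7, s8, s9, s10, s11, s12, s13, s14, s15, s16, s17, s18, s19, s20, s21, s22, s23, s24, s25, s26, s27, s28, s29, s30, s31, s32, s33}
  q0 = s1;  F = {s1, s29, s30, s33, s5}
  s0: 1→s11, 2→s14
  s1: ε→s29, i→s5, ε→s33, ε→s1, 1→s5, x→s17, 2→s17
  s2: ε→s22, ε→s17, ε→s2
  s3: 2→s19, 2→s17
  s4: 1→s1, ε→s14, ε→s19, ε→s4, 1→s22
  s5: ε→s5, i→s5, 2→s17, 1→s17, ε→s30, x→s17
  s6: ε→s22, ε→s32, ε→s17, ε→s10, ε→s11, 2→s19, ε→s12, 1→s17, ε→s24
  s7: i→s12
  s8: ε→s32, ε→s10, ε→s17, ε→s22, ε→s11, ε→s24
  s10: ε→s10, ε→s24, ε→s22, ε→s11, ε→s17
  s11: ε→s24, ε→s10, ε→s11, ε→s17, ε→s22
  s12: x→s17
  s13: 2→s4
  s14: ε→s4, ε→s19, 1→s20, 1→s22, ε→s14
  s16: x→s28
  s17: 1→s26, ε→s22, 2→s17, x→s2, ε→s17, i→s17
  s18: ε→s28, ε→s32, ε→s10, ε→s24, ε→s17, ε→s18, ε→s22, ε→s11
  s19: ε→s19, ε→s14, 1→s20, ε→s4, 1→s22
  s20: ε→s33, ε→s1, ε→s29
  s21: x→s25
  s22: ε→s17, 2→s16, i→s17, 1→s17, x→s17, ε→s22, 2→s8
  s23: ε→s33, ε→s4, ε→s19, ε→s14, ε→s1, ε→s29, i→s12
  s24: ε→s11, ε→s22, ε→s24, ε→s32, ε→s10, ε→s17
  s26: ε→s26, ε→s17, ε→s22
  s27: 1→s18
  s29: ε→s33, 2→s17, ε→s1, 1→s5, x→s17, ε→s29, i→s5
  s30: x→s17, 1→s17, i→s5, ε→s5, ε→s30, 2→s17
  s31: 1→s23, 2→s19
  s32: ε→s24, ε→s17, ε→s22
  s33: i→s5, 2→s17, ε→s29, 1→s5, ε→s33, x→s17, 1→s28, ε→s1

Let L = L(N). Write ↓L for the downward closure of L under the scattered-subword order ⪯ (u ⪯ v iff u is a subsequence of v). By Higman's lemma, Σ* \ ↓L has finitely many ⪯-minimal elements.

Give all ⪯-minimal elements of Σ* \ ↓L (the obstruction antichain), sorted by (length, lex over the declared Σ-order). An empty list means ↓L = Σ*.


|Q|=34, |F|=5, |δ|=132 (81 ε).
min D↑ (3 st, q0=0, F={2}): 0:1→1,2→2,x→2,i→1 1:1→2,2→2,x→2,i→1 2:1→2,2→2,x→2,i→2 [Hopcroft].
'2': run [16, 11] end={s10,s11,s16,s17,s2,s22,s24,s26,s28,s32,s8} rej; 1/1 single-dels accept.
'x': N↓-sim [16, 11] end={s10,s11,s16,s17,s2,s22,s24,s26,s28,s32,s8} — reject; 1/1 deletions ∈↓L.
'11': |S_i|=[16, 13, 11] end={s10,s11,s16,s17,s2,s22,s24,s26,s28,s32,s8} rej; 2/2 del acc.
'i1': run [16, 13, 11] end={s10,s11,s16,s17,s2,s22,s24,s26,s28,s32,s8} rej; 2/2 single-dels accept.
4 obstructions.

A = [2, x, 11, i1].


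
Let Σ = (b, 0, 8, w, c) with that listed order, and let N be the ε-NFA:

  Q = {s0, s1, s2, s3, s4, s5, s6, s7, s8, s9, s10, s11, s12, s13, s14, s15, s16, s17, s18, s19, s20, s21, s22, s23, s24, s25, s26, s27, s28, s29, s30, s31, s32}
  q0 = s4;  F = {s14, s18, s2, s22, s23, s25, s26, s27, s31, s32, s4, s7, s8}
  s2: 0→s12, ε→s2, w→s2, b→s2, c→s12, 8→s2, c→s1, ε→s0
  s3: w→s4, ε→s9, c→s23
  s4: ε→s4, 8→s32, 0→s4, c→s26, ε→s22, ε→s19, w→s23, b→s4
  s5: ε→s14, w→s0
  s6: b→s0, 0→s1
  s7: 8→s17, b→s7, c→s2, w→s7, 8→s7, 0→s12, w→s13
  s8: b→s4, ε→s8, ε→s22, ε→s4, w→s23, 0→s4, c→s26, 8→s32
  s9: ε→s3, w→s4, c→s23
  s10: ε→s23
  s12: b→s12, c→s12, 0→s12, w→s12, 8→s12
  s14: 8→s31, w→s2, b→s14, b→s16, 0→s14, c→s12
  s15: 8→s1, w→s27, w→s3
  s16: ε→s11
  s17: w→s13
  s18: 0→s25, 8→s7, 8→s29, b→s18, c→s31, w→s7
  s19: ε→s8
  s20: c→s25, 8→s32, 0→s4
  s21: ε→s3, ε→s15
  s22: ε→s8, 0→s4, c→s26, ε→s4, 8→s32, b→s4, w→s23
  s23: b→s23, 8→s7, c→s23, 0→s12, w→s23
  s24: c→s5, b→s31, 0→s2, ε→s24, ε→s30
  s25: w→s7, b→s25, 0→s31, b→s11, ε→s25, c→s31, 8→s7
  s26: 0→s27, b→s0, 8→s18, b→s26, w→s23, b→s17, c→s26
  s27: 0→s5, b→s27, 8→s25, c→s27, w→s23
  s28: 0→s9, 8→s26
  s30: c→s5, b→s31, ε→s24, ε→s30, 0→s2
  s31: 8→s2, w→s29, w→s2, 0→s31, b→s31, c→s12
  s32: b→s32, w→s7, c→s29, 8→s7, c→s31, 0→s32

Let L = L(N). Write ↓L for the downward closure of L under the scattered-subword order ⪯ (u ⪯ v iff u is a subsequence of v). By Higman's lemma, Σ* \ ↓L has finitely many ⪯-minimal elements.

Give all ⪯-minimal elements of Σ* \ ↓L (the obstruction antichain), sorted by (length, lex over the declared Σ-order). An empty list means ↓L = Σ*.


min(Σ*\↓L) = [w0, 880, 8cc, c00c].

|Q|=33, |F|=13, |δ|=125 (23 ε).
min D↑ (12 st, q0=0, F={6}): 0:b→0,0→0,8→1,w→2,c→3 1:b→1,0→1,8→4,w→4,c→5 2:b→2,0→6,8→4,w→2,c→2 3:b→3,0→7,8→8,w→2,c→3 4:b→4,0→6,8→4,w→4,c→9 5:b→5,0→5,8→9,w→9,c→6 6:b→6,0→6,8→6,w→6,c→6 7:b→7,0→10,8→11,w→2,c→7 8:b→8,0→11,8→4,w→4,c→5 9:b→9,0→6,8→9,w→9,c→6 10:b→10,0→10,8→5,w→9,c→6 11:b→11,0→5,8→4,w→4,c→5 (ε-aug+det+¬).
'w0': run [23, 9, 1] end={s12} — reject; 2/2 deletions ∈↓L.
'880': run [23, 13, 8, 1] end={s12} ∉↓L; 3/3 deletions ∈↓L.
'8cc': |S_i|=[23, 13, 6, 2] end={s1,s12} — reject; 3/3 deletions ∈↓L.
'c00c': run [23, 18, 16, 10, 2] end={s1,s12} — reject; 4/4 single-dels accept.
4 minimals (antichain).


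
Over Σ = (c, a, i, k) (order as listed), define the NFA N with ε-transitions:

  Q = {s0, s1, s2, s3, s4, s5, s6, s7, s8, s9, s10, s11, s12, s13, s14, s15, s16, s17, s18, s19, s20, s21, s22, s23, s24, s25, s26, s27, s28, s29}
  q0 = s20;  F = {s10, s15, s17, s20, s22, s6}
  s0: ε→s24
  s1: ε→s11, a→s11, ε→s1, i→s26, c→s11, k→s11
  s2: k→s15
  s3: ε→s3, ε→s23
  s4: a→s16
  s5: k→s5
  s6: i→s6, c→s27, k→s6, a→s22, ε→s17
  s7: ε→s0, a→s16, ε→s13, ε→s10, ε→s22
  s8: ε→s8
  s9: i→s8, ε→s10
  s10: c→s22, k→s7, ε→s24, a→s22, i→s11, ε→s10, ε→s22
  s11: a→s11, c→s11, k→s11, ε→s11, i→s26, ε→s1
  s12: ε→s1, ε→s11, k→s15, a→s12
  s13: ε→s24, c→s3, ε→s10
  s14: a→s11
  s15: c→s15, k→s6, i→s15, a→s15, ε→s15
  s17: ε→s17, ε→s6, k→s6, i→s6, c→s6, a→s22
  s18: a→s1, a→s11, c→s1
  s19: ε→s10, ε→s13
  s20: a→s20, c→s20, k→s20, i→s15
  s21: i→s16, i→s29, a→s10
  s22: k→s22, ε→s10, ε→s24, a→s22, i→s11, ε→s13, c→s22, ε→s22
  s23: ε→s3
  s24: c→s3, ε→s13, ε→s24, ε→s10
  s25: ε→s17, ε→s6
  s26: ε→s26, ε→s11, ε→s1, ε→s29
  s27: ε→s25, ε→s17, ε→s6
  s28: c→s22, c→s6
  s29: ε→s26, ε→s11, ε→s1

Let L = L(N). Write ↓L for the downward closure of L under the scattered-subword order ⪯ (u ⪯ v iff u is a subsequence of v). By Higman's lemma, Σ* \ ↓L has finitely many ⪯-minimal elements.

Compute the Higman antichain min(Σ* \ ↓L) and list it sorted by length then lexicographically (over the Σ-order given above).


|Q|=30, |F|=6, |δ|=96 (46 ε).
min D↑ (5 st, q0=0, F={4}): 0:c→0,a→0,i→1,k→0 1:c→1,a→1,i→1,k→2 2:c→2,a→3,i→2,k→2 3:c→3,a→3,i→4,k→3 4:c→4,a→4,i→4,k→4 (ε-aug+det+¬).
'ikai': |S_i|=[19, 18, 17, 13, 4] end={s1,s11,s26,s29} — reject; 4/4 del acc.
1 obstructions.

A = [ikai].


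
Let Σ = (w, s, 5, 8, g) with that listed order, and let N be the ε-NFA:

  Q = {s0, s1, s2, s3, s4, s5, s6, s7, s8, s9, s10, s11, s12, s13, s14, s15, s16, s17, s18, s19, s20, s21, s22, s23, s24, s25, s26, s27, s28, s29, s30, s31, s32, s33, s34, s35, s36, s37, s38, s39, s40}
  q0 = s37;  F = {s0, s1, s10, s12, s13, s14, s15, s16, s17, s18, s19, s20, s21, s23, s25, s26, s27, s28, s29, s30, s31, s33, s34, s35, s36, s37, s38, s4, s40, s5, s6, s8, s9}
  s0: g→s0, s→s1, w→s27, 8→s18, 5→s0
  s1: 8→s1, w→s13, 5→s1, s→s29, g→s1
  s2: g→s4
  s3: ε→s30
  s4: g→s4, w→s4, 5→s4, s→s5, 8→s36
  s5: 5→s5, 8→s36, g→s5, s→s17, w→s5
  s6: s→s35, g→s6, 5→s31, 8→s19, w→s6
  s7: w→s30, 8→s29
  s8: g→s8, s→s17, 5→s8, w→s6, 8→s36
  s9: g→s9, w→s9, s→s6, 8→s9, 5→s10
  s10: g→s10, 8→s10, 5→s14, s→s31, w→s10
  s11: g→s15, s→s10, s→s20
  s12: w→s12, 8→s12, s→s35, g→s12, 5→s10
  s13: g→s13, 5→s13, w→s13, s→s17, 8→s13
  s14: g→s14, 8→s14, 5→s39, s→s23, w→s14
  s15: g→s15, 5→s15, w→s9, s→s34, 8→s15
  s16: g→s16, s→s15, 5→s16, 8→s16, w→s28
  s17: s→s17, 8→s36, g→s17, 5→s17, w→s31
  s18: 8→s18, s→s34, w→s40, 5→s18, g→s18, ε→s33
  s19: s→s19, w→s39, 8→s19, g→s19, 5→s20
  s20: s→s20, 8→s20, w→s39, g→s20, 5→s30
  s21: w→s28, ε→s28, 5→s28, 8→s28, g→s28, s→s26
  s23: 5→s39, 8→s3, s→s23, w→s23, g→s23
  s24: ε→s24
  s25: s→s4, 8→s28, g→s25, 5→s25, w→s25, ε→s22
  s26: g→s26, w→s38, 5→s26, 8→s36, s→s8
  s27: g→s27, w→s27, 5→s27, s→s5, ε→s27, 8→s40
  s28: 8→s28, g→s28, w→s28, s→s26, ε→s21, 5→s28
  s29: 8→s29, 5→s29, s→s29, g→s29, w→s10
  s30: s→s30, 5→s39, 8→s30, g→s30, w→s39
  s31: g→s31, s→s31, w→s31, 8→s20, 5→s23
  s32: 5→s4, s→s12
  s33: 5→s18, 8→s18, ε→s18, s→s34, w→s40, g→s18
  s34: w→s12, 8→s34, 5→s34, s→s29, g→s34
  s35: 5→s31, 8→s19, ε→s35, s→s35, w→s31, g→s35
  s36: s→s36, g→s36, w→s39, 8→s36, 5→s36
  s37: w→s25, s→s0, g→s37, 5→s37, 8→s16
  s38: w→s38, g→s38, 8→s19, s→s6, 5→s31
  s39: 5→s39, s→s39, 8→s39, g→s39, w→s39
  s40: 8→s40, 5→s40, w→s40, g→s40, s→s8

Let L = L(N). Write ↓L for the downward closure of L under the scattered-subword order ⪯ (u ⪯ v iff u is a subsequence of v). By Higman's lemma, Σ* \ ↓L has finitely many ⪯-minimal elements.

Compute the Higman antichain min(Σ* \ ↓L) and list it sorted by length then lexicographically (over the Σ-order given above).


|Q|=41, |F|=33, |δ|=187 (9 ε).
min D↑ (32 st, q0=0, F={19}): 0:w→1,s→2,5→0,8→3,g→0 1:w→1,s→4,5→1,8→5,g→1 2:w→6,s→7,5→2,8→8,g→2 3:w→5,s→9,5→3,8→3,g→3 4:w→4,s→10,5→4,8→11,g→4 5:w→5,s→12,5→5,8→5,g→5 6:w→6,s→10,5→6,8→13,g→6 7:w→14,s→15,5→7,8→7,g→7 8:w→13,s→16,5→8,8→8,g→8 9:w→17,s→16,5→9,8→9,g→9 10:w→10,s→18,5→10,8→11,g→10 11:w→19,s→11,5→11,8→11,g→11 12:w→20,s→21,5→12,8→11,g→12 13:w→13,s→21,5→13,8→13,g→13 14:w→14,s→18,5→14,8→14,g→14 15:w→22,s→15,5→15,8→15,g→15 16:w→23,s→15,5→16,8→16,g→16 17:w→17,s→24,5→22,8→17,g→17 18:w→25,s→18,5→18,8→11,g→18 19:w→19,s→19,5→19,8→19,g→19 20:w→20,s→24,5→25,8→26,g→20 21:w→24,s→18,5→21,8→11,g→21 22:w→22,s→25,5→27,8→22,g→22 23:w→23,s→28,5→22,8→23,g→23 24:w→24,s→28,5→25,8→26,g→24 25:w→25,s→25,5→29,8→30,g→25 26:w→19,s→26,5→30,8→26,g→26 27:w→27,s→29,5→19,8→27,g→27 28:w→25,s→28,5→25,8→26,g→28 29:w→29,s→29,5→19,8→31,g→29 30:w→19,s→30,5→31,8→30,g→30 31:w→19,s→31,5→19,8→31,g→31.
'ws8w': |S_i|=[36, 27, 16, 6, 1] end={s39} rej; 4/4 del acc.
'sssw55': run [36, 30, 20, 13, 8, 5, 1] end={s39} rej; 6/6 del acc.
'8sw555': N↓-sim [36, 29, 21, 14, 8, 5, 1] end={s39} ∉↓L; 6/6 deletions ∈↓L.
3 obstructions.

Antichain: [ws8w, sssw55, 8sw555].


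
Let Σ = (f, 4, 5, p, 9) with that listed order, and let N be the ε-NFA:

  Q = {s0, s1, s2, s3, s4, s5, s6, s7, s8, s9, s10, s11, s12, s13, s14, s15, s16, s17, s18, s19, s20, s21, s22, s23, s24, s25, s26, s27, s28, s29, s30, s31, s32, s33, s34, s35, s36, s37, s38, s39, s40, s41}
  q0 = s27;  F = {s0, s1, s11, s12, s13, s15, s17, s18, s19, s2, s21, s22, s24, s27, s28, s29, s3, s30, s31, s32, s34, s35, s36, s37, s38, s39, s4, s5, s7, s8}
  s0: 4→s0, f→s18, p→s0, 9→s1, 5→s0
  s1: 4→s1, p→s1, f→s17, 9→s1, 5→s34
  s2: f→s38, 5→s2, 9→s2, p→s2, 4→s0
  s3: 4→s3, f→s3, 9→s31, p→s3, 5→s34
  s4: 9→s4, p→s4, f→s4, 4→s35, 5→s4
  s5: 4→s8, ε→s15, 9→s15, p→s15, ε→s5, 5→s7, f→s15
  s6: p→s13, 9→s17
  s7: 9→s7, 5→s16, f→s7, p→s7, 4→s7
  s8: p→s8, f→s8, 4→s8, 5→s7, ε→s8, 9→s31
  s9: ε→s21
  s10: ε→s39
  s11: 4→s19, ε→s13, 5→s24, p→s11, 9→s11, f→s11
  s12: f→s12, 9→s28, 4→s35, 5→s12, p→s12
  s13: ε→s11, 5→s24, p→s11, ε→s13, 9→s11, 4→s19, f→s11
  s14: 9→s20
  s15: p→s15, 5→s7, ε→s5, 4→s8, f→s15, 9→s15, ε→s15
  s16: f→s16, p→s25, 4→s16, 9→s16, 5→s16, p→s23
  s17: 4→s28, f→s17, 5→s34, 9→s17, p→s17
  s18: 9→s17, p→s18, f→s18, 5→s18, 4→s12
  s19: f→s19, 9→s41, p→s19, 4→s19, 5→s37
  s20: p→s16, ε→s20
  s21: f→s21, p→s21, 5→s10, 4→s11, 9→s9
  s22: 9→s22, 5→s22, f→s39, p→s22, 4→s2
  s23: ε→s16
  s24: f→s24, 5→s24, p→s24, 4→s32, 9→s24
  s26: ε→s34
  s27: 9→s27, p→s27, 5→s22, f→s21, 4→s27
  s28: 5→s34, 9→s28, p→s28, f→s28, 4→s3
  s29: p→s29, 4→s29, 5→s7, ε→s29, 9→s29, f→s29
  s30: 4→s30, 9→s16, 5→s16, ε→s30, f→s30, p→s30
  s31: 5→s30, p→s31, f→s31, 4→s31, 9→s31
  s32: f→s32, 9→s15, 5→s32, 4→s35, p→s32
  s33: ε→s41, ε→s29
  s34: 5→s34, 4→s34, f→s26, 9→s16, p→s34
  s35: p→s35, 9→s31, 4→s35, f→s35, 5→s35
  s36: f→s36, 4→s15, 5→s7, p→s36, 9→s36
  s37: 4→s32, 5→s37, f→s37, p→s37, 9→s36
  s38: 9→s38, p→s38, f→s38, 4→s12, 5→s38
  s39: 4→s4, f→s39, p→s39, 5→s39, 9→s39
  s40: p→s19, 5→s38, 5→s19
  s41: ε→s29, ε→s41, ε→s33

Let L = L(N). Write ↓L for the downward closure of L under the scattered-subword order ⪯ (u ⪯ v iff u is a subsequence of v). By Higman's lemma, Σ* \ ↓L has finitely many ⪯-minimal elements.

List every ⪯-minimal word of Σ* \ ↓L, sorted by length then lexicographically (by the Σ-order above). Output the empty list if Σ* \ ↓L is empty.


|Q|=42, |F|=30, |δ|=183 (20 ε).
min D↑ (29 st, q0=0, F={25}): 0:f→1,4→0,5→2,p→0,9→0 1:f→1,4→3,5→4,p→1,9→1 2:f→4,4→5,5→2,p→2,9→2 3:f→3,4→6,5→7,p→3,9→3 4:f→4,4→8,5→4,p→4,9→4 5:f→9,4→10,5→5,p→5,9→5 6:f→6,4→6,5→11,p→6,9→12 7:f→7,4→13,5→7,p→7,9→7 8:f→8,4→14,5→8,p→8,9→8 9:f→9,4→15,5→9,p→9,9→9 10:f→16,4→10,5→10,p→10,9→17 11:f→11,4→13,5→11,p→11,9→18 12:f→12,4→12,5→19,p→12,9→12 13:f→13,4→14,5→13,p→13,9→20 14:f→14,4→14,5→14,p→14,9→21 15:f→15,4→14,5→15,p→15,9→22 16:f→16,4→15,5→16,p→16,9→23 17:f→23,4→17,5→24,p→17,9→17 18:f→18,4→20,5→19,p→18,9→18 19:f→19,4→19,5→25,p→19,9→19 20:f→20,4→26,5→19,p→20,9→20 21:f→21,4→21,5→27,p→21,9→21 22:f→22,4→28,5→24,p→22,9→22 23:f→23,4→22,5→24,p→23,9→23 24:f→24,4→24,5→24,p→24,9→25 25:f→25,4→25,5→25,p→25,9→25 26:f→26,4→26,5→19,p→26,9→21 27:f→27,4→27,5→25,p→27,9→25 28:f→28,4→28,5→24,p→28,9→21.
'f44955': N↓-sim [38, 33, 26, 20, 13, 5, 3] end={s16,s23,s25} — reject; 6/6 single-dels accept.
'544959': |S_i|=[38, 29, 23, 17, 12, 6, 3] end={s16,s23,s25} rej; 6/6 deletions ∈↓L.
2 words, ⪯-incomp.

min(Σ*\↓L) = [f44955, 544959].


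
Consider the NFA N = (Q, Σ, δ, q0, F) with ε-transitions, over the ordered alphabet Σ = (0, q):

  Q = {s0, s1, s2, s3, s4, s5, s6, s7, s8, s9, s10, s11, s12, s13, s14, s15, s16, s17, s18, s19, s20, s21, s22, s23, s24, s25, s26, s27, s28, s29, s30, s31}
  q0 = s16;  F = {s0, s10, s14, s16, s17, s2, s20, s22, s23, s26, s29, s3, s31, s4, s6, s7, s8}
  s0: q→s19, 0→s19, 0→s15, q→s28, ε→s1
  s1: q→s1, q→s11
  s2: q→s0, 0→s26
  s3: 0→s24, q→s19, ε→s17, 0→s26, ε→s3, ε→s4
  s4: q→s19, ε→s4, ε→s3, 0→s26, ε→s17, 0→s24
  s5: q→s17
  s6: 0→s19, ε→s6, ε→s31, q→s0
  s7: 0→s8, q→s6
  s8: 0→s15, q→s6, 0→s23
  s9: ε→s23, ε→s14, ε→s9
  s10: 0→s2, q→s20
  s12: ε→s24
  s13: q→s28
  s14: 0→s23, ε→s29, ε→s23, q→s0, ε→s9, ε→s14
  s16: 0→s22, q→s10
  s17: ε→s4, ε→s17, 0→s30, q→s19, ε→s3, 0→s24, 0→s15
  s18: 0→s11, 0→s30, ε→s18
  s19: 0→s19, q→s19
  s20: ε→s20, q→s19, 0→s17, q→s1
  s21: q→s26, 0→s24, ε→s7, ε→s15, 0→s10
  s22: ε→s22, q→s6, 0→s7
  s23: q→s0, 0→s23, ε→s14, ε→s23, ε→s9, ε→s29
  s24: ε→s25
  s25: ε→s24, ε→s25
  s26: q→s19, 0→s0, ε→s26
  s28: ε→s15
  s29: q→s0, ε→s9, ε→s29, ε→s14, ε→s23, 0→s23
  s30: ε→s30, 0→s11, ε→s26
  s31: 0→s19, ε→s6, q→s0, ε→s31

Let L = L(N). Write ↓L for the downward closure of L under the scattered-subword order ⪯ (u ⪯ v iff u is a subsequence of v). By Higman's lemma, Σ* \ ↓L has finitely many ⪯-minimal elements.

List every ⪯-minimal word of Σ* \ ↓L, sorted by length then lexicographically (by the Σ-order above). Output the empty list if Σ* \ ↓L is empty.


|Q|=32, |F|=17, |δ|=96 (42 ε).
min D↑ (13 st, q0=0, F={8}): 0:0→1,q→2 1:0→3,q→4 2:0→5,q→6 3:0→7,q→4 4:0→8,q→9 5:0→10,q→9 6:0→11,q→8 7:0→12,q→4 8:0→8,q→8 9:0→8,q→8 10:0→9,q→8 11:0→10,q→8 12:0→12,q→9 [Hopcroft].
'0q0': N↓-sim [26, 23, 8, 2] end={s15,s19} ∉↓L; 3/3 single-dels accept.
'qqq': |S_i|=[26, 18, 14, 5] end={s1,s11,s15,s19,s28} rej; 3/3 deletions ∈↓L.
'q00q': N↓-sim [26, 18, 14, 10, 5] end={s1,s11,s15,s19,s28} rej; 4/4 single-dels accept.
'q0000': run [26, 18, 14, 10, 6, 2] end={s15,s19} — reject; 5/5 deletions ∈↓L.
'0000qq': N↓-sim [26, 23, 18, 13, 10, 6, 5] end={s1,s11,s15,s19,s28} ∉↓L; 6/6 del acc.
5 minimals (antichain).

Antichain: [0q0, qqq, q00q, q0000, 0000qq].


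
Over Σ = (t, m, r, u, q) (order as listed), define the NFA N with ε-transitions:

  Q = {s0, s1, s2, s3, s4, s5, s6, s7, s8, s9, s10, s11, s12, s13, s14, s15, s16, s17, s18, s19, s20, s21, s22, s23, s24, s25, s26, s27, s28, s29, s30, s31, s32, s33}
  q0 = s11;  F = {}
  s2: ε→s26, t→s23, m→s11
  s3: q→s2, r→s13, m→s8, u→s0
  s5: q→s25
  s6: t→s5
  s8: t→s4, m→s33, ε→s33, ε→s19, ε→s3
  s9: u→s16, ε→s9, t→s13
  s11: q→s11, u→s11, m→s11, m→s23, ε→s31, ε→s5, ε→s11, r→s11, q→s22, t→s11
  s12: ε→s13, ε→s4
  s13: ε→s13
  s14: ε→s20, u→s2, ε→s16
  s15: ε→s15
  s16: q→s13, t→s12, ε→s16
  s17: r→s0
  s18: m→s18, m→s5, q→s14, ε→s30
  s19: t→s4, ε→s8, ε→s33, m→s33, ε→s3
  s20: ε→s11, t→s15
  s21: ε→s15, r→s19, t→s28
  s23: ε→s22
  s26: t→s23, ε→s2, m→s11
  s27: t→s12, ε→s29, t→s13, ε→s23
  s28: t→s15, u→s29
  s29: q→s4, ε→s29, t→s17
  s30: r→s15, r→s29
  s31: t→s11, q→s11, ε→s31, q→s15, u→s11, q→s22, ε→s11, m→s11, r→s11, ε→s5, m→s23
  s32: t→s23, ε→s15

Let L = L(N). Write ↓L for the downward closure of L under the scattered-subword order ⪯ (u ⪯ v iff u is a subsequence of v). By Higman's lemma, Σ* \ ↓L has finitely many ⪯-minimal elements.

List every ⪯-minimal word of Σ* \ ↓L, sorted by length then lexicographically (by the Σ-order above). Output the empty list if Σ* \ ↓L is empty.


|Q|=34, |F|=0, |δ|=80 (30 ε).
min D↑ (1 st, q0=0, F={0}): 0:t→0,m→0,r→0,u→0,q→0 (ε-aug+det+¬).
ε ∈ L(D↑) ⇒ ↓L = ∅.

min(Σ*\↓L) = [ε].


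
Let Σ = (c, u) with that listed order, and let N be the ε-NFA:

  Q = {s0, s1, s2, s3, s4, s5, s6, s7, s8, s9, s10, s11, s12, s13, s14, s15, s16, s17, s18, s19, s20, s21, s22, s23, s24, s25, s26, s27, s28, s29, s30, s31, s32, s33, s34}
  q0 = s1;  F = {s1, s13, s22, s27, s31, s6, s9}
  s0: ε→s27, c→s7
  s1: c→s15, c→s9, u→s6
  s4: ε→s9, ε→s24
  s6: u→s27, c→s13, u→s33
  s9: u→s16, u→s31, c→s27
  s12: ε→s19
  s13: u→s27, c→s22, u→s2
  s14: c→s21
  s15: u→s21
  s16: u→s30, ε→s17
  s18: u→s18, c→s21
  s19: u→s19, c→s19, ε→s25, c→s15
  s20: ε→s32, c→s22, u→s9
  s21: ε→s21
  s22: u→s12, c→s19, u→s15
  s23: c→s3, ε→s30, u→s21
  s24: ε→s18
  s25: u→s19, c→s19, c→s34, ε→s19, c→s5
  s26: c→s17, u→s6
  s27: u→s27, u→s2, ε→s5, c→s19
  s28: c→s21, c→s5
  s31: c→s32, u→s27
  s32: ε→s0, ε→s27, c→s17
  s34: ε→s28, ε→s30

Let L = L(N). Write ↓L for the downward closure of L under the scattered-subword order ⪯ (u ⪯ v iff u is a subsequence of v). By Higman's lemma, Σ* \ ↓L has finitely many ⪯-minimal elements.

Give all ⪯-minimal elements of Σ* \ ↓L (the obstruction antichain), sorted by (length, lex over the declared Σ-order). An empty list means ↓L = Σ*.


|Q|=35, |F|=7, |δ|=58 (16 ε).
min D↑ (8 st, q0=0, F={6}): 0:c→1,u→2 1:c→3,u→4 2:c→5,u→3 3:c→6,u→3 4:c→3,u→3 5:c→7,u→3 6:c→6,u→6 7:c→6,u→6 [Hopcroft].
'ccc': N↓-sim [23, 20, 16, 10] end={s15,s17,s19,s21,s25,s28,s30,s34,s5,s7} ∉↓L; 3/3 single-dels accept.
'uuc': N↓-sim [23, 21, 12, 8] end={s15,s19,s21,s25,s28,s30,s34,s5} ∉↓L; 3/3 deletions ∈↓L.
'uccu': N↓-sim [23, 21, 17, 12, 9] end={s12,s15,s19,s21,s25,s28,s30,s34,s5} — reject; 4/4 single-dels accept.
3 minimals (antichain).

Antichain: [ccc, uuc, uccu].


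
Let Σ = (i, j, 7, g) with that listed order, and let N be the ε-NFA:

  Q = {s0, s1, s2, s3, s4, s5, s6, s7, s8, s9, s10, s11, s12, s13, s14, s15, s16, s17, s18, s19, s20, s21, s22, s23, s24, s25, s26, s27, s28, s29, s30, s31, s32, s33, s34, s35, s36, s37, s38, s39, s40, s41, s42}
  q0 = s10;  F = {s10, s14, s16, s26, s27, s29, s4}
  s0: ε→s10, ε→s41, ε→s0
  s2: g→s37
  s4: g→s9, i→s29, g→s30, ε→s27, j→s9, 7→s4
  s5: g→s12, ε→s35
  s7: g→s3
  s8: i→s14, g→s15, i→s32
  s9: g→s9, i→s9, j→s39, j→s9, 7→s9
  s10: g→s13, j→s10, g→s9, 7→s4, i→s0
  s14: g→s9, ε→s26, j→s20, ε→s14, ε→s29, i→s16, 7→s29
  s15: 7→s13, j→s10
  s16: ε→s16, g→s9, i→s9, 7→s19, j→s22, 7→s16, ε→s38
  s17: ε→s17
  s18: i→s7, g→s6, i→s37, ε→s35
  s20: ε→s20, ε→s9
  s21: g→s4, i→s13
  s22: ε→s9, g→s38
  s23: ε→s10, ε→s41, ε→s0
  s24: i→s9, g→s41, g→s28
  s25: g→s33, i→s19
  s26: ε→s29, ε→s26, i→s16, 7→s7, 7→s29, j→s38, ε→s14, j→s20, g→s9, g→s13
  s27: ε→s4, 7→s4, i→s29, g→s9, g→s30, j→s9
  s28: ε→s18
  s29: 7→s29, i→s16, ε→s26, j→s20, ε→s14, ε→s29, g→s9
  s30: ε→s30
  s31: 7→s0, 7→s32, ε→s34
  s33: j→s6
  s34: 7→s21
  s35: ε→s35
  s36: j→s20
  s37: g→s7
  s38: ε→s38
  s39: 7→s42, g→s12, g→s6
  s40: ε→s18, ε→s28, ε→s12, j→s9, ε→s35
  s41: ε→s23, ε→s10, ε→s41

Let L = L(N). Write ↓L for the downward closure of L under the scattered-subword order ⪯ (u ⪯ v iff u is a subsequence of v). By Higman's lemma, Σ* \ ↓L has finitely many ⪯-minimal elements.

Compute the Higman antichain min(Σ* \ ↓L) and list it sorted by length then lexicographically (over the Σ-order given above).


min(Σ*\↓L) = [g, 7j, 7iii].

|Q|=43, |F|=7, |δ|=106 (37 ε).
min D↑ (5 st, q0=0, F={2}): 0:i→0,j→0,7→1,g→2 1:i→3,j→2,7→1,g→2 2:i→2,j→2,7→2,g→2 3:i→4,j→2,7→3,g→2 4:i→2,j→2,7→4,g→2.
'g': run [23, 9] end={s12,s13,s3,s30,s38,s39,s42,s6,s9} — reject; 1/1 single-dels accept.
'7j': |S_i|=[23, 19, 8] end={s12,s20,s22,s38,s39,s42,s6,s9} — reject; 2/2 deletions ∈↓L.
'7iii': N↓-sim [23, 19, 16, 9, 5] end={s12,s39,s42,s6,s9} rej; 4/4 del acc.
3 words, ⪯-incomp.


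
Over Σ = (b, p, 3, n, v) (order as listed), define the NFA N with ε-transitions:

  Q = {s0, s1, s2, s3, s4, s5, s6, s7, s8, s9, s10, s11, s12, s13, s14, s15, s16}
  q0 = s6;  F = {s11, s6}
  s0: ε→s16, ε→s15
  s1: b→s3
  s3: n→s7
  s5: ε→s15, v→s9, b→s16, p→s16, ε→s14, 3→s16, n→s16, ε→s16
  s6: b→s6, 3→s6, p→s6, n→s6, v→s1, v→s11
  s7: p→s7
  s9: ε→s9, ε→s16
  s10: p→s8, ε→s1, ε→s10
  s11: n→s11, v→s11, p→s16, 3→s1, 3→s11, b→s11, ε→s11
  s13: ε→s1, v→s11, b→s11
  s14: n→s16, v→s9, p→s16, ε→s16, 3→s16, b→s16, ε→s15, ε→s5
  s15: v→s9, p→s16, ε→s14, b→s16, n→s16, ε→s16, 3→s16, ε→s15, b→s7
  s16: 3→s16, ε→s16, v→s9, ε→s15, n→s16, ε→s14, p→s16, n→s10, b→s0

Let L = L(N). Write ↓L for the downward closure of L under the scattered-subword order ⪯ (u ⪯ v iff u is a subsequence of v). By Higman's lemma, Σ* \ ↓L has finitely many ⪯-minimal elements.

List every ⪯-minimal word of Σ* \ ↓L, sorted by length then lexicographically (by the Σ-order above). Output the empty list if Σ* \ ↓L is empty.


|Q|=17, |F|=2, |δ|=60 (20 ε).
min D↑ (3 st, q0=0, F={2}): 0:b→0,p→0,3→0,n→0,v→1 1:b→1,p→2,3→1,n→1,v→1 2:b→2,p→2,3→2,n→2,v→2.
'vp': run [13, 12, 11] end={s0,s1,s10,s14,s15,s16,s3,s5,s7,s8,s9} ∉↓L; 2/2 deletions ∈↓L.
1 minimals (antichain).

A = [vp].


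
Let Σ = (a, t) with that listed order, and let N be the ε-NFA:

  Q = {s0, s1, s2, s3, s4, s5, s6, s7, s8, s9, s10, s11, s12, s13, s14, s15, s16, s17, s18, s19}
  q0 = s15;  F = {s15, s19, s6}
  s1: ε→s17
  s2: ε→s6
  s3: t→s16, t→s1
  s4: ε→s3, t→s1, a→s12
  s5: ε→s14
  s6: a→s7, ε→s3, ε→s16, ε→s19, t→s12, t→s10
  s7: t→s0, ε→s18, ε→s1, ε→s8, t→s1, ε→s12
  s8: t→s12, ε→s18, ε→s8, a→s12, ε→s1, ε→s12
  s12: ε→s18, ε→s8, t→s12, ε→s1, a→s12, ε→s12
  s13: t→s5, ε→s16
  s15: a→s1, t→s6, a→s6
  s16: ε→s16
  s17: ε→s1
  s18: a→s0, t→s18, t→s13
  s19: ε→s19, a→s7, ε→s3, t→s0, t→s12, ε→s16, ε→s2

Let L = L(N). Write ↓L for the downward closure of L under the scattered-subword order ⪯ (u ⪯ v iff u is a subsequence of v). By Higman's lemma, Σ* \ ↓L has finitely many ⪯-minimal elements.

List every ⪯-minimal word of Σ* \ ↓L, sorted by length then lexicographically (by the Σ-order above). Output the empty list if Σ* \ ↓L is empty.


|Q|=20, |F|=3, |δ|=49 (26 ε).
min D↑ (3 st, q0=0, F={2}): 0:a→1,t→1 1:a→2,t→2 2:a→2,t→2 [Hopcroft].
'aa': N↓-sim [17, 16, 11] end={s0,s1,s12,s13,s14,s16,s17,s18,s5,s7,s8} — reject; 2/2 del acc.
'at': run [17, 16, 11] end={s0,s1,s10,s12,s13,s14,s16,s17,s18,s5,s8} rej; 2/2 del acc.
'ta': |S_i|=[17, 16, 11] end={s0,s1,s12,s13,s14,s16,s17,s18,s5,s7,s8} — reject; 2/2 single-dels accept.
'tt': run [17, 16, 11] end={s0,s1,s10,s12,s13,s14,s16,s17,s18,s5,s8} ∉↓L; 2/2 del acc.
4 obstructions.

Antichain: [aa, at, ta, tt].


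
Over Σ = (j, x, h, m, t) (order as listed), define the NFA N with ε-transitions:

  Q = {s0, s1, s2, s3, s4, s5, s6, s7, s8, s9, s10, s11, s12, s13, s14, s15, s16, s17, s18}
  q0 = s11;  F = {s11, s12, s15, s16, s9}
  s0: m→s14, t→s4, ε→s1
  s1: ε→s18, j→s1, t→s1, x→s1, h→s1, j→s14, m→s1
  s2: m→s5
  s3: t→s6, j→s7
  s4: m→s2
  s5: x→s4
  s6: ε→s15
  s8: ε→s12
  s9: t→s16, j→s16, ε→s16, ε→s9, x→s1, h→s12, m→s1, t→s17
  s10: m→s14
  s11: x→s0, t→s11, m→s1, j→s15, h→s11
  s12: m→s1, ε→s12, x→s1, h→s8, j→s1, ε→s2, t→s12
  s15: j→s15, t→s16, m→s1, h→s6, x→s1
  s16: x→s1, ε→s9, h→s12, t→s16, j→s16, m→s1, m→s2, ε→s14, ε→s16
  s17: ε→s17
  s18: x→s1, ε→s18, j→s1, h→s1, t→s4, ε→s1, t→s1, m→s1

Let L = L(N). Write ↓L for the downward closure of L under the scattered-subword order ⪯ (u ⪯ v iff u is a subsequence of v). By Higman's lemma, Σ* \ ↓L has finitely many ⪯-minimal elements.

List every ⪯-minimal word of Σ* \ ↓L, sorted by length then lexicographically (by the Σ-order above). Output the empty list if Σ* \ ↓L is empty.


|Q|=19, |F|=5, |δ|=61 (14 ε).
min D↑ (5 st, q0=0, F={2}): 0:j→1,x→2,h→0,m→2,t→0 1:j→1,x→2,h→1,m→2,t→3 2:j→2,x→2,h→2,m→2,t→2 3:j→3,x→2,h→4,m→2,t→3 4:j→2,x→2,h→4,m→2,t→4 [Hopcroft].
'x': |S_i|=[15, 7] end={s0,s1,s14,s18,s2,s4,s5} ∉↓L; 1/1 del acc.
'm': N↓-sim [15, 6] end={s1,s14,s18,s2,s4,s5} ∉↓L; 1/1 del acc.
'jthj': run [15, 13, 11, 8, 6] end={s1,s14,s18,s2,s4,s5} — reject; 4/4 deletions ∈↓L.
3 obstructions.

min(Σ*\↓L) = [x, m, jthj].


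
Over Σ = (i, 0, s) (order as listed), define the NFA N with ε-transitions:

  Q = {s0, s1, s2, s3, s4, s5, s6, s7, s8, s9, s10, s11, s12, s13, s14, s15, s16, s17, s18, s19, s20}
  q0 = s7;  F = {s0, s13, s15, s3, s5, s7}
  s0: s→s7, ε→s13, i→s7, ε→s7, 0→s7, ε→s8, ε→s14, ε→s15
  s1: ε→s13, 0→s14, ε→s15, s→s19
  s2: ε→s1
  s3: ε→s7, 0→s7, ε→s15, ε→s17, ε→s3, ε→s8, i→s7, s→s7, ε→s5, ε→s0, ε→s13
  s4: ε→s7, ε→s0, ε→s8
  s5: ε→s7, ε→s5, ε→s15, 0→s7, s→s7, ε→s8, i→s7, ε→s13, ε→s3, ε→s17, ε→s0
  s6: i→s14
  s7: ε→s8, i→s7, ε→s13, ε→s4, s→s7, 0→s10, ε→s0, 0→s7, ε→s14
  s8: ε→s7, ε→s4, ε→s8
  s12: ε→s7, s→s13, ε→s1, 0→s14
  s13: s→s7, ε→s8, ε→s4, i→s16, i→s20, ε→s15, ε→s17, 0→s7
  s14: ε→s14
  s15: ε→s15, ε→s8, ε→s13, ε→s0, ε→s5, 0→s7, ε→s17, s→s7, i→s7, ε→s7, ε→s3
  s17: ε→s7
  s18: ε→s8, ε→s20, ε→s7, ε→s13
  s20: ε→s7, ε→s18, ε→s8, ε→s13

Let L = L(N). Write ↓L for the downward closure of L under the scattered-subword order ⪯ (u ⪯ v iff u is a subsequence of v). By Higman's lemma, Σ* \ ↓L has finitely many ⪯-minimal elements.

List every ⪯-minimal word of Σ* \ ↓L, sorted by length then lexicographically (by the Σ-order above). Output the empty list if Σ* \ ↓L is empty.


min(Σ*\↓L) = [].

|Q|=21, |F|=6, |δ|=84 (59 ε).
min D↑ (1 st, q0=0, F={}): 0:i→0,0→0,s→0.
L(D↑) = ∅ ⇒ ↓L = Σ*.


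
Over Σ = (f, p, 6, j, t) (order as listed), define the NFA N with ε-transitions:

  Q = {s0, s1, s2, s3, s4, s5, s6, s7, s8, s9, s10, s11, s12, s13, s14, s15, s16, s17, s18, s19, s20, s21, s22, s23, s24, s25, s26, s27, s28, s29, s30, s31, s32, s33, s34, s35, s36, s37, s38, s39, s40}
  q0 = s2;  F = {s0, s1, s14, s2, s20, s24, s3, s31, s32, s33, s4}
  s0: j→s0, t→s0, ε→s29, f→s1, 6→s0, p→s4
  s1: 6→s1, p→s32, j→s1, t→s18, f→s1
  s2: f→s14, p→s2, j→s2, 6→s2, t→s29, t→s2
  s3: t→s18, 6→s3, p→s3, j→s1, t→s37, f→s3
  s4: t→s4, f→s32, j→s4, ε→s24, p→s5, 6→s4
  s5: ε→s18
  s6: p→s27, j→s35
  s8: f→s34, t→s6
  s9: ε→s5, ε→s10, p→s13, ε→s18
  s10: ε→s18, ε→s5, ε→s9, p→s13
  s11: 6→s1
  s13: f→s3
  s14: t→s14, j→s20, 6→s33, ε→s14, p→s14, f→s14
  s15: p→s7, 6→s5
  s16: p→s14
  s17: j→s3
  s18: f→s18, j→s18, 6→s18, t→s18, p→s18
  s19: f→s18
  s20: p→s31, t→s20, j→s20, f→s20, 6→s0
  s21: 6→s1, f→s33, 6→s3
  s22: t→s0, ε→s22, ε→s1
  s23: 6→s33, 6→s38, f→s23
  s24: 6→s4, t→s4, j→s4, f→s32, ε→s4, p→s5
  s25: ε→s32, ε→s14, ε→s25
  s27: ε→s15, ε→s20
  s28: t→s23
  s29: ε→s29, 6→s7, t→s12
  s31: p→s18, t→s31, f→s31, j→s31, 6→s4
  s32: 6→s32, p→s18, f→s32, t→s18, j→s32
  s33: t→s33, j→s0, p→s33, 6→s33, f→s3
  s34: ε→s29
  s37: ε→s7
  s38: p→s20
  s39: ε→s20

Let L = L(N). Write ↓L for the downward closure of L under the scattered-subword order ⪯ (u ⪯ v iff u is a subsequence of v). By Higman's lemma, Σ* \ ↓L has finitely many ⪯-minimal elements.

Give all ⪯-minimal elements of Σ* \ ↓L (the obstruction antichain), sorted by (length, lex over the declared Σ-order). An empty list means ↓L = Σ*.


min(Σ*\↓L) = [f6ft, fjpp].

|Q|=41, |F|=11, |δ|=108 (22 ε).
min D↑ (11 st, q0=0, F={8}): 0:f→1,p→0,6→0,j→0,t→0 1:f→1,p→1,6→2,j→3,t→1 2:f→4,p→2,6→2,j→5,t→2 3:f→3,p→6,6→5,j→3,t→3 4:f→4,p→4,6→4,j→7,t→8 5:f→7,p→9,6→5,j→5,t→5 6:f→6,p→8,6→9,j→6,t→6 7:f→7,p→10,6→7,j→7,t→8 8:f→8,p→8,6→8,j→8,t→8 9:f→10,p→8,6→9,j→9,t→9 10:f→10,p→8,6→10,j→10,t→8.
'f6ft': run [17, 16, 13, 6, 3] end={s18,s37,s7} rej; 4/4 single-dels accept.
'fjpp': |S_i|=[17, 16, 12, 6, 2] end={s18,s5} rej; 4/4 deletions ∈↓L.
2 obstructions.


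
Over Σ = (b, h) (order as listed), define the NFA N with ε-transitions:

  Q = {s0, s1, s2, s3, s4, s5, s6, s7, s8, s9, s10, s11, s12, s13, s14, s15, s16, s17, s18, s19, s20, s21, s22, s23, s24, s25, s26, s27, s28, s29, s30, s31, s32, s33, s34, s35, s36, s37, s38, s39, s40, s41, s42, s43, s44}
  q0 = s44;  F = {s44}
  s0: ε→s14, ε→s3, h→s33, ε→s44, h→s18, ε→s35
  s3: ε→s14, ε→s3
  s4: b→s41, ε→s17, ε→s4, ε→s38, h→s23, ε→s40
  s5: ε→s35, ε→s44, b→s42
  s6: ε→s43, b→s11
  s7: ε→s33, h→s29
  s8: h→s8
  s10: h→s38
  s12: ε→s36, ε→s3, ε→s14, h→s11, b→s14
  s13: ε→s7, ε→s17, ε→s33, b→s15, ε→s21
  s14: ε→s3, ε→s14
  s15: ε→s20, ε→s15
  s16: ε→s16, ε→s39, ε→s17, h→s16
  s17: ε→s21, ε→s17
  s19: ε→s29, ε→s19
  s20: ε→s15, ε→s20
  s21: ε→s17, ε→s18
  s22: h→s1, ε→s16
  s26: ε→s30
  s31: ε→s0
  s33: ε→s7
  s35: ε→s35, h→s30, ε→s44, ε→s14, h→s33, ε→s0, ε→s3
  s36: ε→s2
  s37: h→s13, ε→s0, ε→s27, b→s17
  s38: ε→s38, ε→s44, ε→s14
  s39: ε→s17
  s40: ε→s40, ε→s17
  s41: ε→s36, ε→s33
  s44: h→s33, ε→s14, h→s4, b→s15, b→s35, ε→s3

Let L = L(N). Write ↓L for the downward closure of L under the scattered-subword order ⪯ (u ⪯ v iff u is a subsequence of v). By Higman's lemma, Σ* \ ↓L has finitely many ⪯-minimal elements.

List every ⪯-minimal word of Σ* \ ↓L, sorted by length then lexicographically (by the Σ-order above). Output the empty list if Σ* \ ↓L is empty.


|Q|=45, |F|=1, |δ|=80 (58 ε).
min D↑ (1 st, q0=0, F={}): 0:b→0,h→0 [Hopcroft].
L(D↑) = ∅ ⇒ ↓L = Σ*.

min(Σ*\↓L) = [].


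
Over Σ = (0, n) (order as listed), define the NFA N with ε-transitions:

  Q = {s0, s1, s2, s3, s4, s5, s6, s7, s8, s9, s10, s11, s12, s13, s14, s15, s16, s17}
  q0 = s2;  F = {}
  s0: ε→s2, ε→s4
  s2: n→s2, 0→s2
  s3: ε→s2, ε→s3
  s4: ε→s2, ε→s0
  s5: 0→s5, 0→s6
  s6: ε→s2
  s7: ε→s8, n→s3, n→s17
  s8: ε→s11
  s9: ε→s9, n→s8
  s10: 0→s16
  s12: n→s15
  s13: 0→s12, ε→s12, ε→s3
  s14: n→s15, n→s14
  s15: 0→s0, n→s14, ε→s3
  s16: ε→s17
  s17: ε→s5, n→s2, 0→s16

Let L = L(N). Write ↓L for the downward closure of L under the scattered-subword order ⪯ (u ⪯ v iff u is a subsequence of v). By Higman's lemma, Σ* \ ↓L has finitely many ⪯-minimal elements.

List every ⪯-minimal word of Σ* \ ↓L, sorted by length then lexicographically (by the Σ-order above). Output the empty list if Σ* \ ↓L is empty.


min(Σ*\↓L) = [ε].

|Q|=18, |F|=0, |δ|=31 (15 ε).
min D↑ (1 st, q0=0, F={0}): 0:0→0,n→0 [Hopcroft].
ε ∈ L(D↑) ⇒ ↓L = ∅.


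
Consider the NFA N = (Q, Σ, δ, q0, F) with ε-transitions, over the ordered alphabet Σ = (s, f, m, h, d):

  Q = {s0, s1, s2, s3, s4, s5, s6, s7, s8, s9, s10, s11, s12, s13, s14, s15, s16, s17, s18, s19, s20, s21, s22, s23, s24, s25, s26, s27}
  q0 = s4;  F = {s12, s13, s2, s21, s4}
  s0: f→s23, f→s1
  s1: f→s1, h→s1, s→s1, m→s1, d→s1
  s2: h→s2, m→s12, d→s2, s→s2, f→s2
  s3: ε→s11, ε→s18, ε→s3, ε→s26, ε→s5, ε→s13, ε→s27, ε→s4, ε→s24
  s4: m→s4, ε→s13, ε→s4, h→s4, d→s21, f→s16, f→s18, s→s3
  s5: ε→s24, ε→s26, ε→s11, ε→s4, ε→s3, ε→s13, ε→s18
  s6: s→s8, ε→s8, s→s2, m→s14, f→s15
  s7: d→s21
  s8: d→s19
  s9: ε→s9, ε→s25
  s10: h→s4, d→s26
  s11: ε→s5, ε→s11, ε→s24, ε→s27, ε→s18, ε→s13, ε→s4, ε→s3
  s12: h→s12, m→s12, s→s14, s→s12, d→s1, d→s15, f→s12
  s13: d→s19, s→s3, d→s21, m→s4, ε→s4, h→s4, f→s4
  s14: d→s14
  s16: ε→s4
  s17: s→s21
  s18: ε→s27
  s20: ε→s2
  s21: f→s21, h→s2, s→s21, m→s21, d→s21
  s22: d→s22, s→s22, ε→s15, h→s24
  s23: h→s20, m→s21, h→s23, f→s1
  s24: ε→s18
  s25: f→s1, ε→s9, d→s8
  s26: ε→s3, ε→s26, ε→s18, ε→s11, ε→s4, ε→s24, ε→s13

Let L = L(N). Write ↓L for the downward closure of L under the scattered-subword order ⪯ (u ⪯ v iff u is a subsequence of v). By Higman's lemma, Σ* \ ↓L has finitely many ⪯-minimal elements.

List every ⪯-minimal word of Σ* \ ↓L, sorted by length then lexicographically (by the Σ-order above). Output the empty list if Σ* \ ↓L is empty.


min(Σ*\↓L) = [dhmd].

|Q|=28, |F|=5, |δ|=98 (43 ε).
min D↑ (5 st, q0=0, F={4}): 0:s→0,f→0,m→0,h→0,d→1 1:s→1,f→1,m→1,h→2,d→1 2:s→2,f→2,m→3,h→2,d→2 3:s→3,f→3,m→3,h→3,d→4 4:s→4,f→4,m→4,h→4,d→4 (ε-aug+det+¬).
'dhmd': run [17, 7, 5, 4, 3] end={s1,s14,s15} ∉↓L; 4/4 del acc.
1 obstructions.


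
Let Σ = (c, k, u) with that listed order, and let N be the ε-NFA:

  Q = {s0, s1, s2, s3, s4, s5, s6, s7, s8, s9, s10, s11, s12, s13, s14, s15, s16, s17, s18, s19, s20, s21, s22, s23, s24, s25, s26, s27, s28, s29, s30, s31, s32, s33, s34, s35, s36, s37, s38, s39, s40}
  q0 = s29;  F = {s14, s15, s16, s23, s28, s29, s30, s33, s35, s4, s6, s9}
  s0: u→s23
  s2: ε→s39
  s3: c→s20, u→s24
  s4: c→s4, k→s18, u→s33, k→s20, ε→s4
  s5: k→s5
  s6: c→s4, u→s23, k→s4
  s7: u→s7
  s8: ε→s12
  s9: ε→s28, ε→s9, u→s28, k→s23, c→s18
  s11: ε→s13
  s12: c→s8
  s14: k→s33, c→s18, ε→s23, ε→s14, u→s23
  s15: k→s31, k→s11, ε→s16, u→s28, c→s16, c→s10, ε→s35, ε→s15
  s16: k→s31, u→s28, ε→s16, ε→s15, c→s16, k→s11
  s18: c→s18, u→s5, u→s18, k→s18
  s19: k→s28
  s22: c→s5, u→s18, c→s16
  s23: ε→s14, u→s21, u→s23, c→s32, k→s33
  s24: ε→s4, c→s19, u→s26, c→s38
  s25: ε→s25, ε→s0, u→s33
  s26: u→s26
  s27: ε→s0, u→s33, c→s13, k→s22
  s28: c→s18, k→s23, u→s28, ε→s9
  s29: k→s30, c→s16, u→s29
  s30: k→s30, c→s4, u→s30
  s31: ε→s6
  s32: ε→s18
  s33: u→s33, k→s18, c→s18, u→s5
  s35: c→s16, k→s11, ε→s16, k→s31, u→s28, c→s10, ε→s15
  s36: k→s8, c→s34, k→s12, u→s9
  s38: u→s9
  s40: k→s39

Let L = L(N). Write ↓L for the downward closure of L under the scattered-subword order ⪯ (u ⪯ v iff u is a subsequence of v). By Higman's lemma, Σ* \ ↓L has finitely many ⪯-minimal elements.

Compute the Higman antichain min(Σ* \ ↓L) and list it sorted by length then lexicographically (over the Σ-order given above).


|Q|=41, |F|=12, |δ|=95 (23 ε).
min D↑ (9 st, q0=0, F={7}): 0:c→1,k→2,u→0 1:c→1,k→3,u→4 2:c→5,k→2,u→2 3:c→5,k→5,u→6 4:c→7,k→6,u→4 5:c→5,k→7,u→8 6:c→7,k→8,u→6 7:c→7,k→7,u→7 8:c→7,k→7,u→8 [Hopcroft].
'cuc': run [21, 19, 9, 3] end={s18,s32,s5} rej; 3/3 deletions ∈↓L.
'kck': run [21, 14, 6, 3] end={s18,s20,s5} ∉↓L; 3/3 single-dels accept.
'ckkk': N↓-sim [21, 19, 13, 5, 3] end={s18,s20,s5} rej; 4/4 del acc.
3 words, ⪯-incomp.

Antichain: [cuc, kck, ckkk].


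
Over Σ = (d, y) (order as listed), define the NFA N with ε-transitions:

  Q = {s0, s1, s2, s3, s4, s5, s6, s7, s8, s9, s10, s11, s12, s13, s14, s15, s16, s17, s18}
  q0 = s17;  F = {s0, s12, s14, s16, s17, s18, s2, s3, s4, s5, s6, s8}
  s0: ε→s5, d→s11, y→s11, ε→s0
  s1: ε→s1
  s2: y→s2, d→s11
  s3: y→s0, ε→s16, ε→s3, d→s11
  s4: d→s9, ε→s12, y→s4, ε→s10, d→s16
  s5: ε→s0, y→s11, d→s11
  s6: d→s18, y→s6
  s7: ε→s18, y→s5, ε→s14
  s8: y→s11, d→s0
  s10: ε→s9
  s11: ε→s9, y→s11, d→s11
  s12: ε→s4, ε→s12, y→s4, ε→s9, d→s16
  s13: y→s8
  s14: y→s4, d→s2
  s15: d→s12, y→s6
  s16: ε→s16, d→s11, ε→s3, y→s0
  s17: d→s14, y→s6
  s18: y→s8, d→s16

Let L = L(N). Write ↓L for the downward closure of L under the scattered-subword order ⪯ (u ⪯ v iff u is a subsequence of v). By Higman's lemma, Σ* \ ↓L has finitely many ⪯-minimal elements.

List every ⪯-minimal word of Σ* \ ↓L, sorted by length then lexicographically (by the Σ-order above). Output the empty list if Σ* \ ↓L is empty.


min(Σ*\↓L) = [ddd, ydyy].

|Q|=19, |F|=12, |δ|=48 (17 ε).
min D↑ (10 st, q0=0, F={6}): 0:d→1,y→2 1:d→3,y→4 2:d→5,y→2 3:d→6,y→3 4:d→7,y→4 5:d→7,y→8 6:d→6,y→6 7:d→6,y→9 8:d→9,y→6 9:d→6,y→6 [Hopcroft].
'ddd': |S_i|=[15, 13, 7, 2] end={s11,s9} — reject; 3/3 deletions ∈↓L.
'ydyy': |S_i|=[15, 13, 8, 5, 2] end={s11,s9} ∉↓L; 4/4 deletions ∈↓L.
2 minimals (antichain).
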